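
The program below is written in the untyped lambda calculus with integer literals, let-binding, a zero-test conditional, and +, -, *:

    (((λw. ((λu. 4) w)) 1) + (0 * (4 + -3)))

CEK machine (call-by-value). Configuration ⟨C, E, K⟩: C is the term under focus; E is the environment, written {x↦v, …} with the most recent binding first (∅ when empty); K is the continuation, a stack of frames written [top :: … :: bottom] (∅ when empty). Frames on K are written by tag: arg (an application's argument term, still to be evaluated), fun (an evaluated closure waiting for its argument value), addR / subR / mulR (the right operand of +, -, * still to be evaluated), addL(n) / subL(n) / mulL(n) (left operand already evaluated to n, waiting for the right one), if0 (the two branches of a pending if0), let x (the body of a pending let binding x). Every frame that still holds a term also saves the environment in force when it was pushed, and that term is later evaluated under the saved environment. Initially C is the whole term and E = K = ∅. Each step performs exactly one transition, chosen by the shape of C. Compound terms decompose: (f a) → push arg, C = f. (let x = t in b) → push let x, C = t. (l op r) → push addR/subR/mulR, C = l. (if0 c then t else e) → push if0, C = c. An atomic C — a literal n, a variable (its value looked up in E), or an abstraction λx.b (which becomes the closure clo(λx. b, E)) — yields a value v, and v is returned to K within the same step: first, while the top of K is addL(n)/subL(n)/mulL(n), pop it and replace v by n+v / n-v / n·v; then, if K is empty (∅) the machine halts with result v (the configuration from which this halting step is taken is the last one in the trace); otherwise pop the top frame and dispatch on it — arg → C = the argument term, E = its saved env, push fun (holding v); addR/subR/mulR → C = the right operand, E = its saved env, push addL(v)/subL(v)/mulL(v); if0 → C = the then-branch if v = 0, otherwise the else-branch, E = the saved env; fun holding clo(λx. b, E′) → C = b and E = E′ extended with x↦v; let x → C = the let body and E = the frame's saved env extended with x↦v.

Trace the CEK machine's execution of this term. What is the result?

0. [C=(((λw. ((λu. 4) w)) 1) + (0 * (4 + -3))) | E=∅ | K=∅]
1. [C=((λw. ((λu. 4) w)) 1) | E=∅ | K=[addR]]
2. [C=(λw. ((λu. 4) w)) | E=∅ | K=[arg :: addR]]
3. [C=1 | E=∅ | K=[fun :: addR]]
4. [C=((λu. 4) w) | E={w↦1} | K=[addR]]
5. [C=(λu. 4) | E={w↦1} | K=[arg :: addR]]
6. [C=w | E={w↦1} | K=[fun :: addR]]
7. [C=4 | E={u↦1, w↦1} | K=[addR]]
8. [C=(0 * (4 + -3)) | E=∅ | K=[addL(4)]]
9. [C=0 | E=∅ | K=[mulR :: addL(4)]]
10. [C=(4 + -3) | E=∅ | K=[mulL(0) :: addL(4)]]
11. [C=4 | E=∅ | K=[addR :: mulL(0) :: addL(4)]]
12. [C=-3 | E=∅ | K=[addL(4) :: mulL(0) :: addL(4)]]
→ final value 4

Answer: 4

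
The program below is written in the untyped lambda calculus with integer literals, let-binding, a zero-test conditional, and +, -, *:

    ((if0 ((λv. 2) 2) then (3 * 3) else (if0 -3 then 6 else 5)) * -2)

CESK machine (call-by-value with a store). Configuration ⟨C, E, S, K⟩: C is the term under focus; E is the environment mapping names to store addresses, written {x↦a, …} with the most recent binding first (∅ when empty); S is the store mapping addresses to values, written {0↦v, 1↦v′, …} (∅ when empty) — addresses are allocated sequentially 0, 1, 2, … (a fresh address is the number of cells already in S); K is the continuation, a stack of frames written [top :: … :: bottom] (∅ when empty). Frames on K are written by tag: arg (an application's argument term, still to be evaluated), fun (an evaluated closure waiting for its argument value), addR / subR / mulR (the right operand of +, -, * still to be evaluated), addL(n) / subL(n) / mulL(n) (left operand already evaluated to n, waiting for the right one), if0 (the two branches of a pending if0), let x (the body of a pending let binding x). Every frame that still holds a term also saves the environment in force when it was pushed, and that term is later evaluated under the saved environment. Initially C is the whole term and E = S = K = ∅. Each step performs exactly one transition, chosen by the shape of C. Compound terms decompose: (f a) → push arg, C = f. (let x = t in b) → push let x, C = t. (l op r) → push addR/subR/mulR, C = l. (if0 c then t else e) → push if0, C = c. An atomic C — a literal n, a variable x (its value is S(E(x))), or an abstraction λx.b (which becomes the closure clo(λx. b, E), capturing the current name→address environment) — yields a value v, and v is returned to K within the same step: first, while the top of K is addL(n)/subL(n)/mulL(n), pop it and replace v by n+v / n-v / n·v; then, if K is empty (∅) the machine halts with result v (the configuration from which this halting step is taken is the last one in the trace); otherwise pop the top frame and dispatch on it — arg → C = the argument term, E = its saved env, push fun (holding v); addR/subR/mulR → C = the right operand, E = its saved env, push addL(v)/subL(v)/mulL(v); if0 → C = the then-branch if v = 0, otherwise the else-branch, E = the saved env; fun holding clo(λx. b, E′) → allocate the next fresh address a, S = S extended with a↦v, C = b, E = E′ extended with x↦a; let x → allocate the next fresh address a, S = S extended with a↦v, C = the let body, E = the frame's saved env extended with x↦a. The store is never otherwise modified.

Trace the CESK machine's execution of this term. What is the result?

Answer: -10

Machine steps:
t=0: [C=((if0 ((λv. 2) 2) then (3 * 3) else (if0 -3 then 6 else 5)) * -2) | E=∅ | S=∅ | K=∅]
t=1: [C=(if0 ((λv. 2) 2) then (3 * 3) else (if0 -3 then 6 else 5)) | E=∅ | S=∅ | K=[mulR]]
t=2: [C=((λv. 2) 2) | E=∅ | S=∅ | K=[if0 :: mulR]]
t=3: [C=(λv. 2) | E=∅ | S=∅ | K=[arg :: if0 :: mulR]]
t=4: [C=2 | E=∅ | S=∅ | K=[fun :: if0 :: mulR]]
t=5: [C=2 | E={v↦0} | S={0↦2} | K=[if0 :: mulR]]
t=6: [C=(if0 -3 then 6 else 5) | E=∅ | S={0↦2} | K=[mulR]]
t=7: [C=-3 | E=∅ | S={0↦2} | K=[if0 :: mulR]]
t=8: [C=5 | E=∅ | S={0↦2} | K=[mulR]]
t=9: [C=-2 | E=∅ | S={0↦2} | K=[mulL(5)]]
→ final value -10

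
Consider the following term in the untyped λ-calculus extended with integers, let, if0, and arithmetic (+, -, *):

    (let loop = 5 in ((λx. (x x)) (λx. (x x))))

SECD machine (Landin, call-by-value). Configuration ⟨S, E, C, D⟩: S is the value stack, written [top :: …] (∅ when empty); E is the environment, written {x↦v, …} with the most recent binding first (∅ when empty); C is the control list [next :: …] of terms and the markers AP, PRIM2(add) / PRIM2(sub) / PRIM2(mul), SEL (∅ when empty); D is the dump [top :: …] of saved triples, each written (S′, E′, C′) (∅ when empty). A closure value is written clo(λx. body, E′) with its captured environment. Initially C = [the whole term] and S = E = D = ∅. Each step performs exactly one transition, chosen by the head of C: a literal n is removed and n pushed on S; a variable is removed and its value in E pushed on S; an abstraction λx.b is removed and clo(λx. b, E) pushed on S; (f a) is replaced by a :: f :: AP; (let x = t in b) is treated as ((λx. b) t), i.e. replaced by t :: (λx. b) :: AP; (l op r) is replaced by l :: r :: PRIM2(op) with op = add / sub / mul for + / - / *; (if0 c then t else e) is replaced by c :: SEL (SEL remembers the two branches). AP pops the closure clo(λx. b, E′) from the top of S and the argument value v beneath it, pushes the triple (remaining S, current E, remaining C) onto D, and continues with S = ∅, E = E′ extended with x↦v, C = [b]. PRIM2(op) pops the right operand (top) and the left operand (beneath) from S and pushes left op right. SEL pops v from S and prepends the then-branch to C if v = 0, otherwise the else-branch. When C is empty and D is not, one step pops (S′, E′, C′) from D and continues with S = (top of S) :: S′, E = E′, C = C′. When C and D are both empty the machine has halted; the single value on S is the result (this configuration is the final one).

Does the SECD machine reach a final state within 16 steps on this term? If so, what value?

[0] ⟨S=∅; E=∅; C=[(let loop = 5 in ((λx. (x x)) (λx. (x x))))]; D=∅⟩
[1] ⟨S=∅; E=∅; C=[5 :: (λloop. ((λx. (x x)) (λx. (x x)))) :: AP]; D=∅⟩
[2] ⟨S=[5]; E=∅; C=[(λloop. ((λx. (x x)) (λx. (x x)))) :: AP]; D=∅⟩
[3] ⟨S=[clo(λloop. ((λx. (x x)) (λx. (x x))), ∅) :: 5]; E=∅; C=[AP]; D=∅⟩
[4] ⟨S=∅; E={loop↦5}; C=[((λx. (x x)) (λx. (x x)))]; D=[(∅, ∅, ∅)]⟩
[5] ⟨S=∅; E={loop↦5}; C=[(λx. (x x)) :: (λx. (x x)) :: AP]; D=[(∅, ∅, ∅)]⟩
[6] ⟨S=[clo(λx. (x x), {loop↦5})]; E={loop↦5}; C=[(λx. (x x)) :: AP]; D=[(∅, ∅, ∅)]⟩
[7] ⟨S=[clo(λx. (x x), {loop↦5}) :: clo(λx. (x x), {loop↦5})]; E={loop↦5}; C=[AP]; D=[(∅, ∅, ∅)]⟩
[8] ⟨S=∅; E={x↦clo(λx. (x x), {loop↦5}), loop↦5}; C=[(x x)]; D=[(∅, {loop↦5}, ∅) :: (∅, ∅, ∅)]⟩
[9] ⟨S=∅; E={x↦clo(λx. (x x), {loop↦5}), loop↦5}; C=[x :: x :: AP]; D=[(∅, {loop↦5}, ∅) :: (∅, ∅, ∅)]⟩
[10] ⟨S=[clo(λx. (x x), {loop↦5})]; E={x↦clo(λx. (x x), {loop↦5}), loop↦5}; C=[x :: AP]; D=[(∅, {loop↦5}, ∅) :: (∅, ∅, ∅)]⟩
[11] ⟨S=[clo(λx. (x x), {loop↦5}) :: clo(λx. (x x), {loop↦5})]; E={x↦clo(λx. (x x), {loop↦5}), loop↦5}; C=[AP]; D=[(∅, {loop↦5}, ∅) :: (∅, ∅, ∅)]⟩
[12] ⟨S=∅; E={x↦clo(λx. (x x), {loop↦5}), loop↦5}; C=[(x x)]; D=[(∅, {x↦clo(λx. (x x), {loop↦5}), loop↦5}, ∅) :: (∅, {loop↦5}, ∅) :: (∅, ∅, ∅)]⟩
[13] ⟨S=∅; E={x↦clo(λx. (x x), {loop↦5}), loop↦5}; C=[x :: x :: AP]; D=[(∅, {x↦clo(λx. (x x), {loop↦5}), loop↦5}, ∅) :: (∅, {loop↦5}, ∅) :: (∅, ∅, ∅)]⟩
[14] ⟨S=[clo(λx. (x x), {loop↦5})]; E={x↦clo(λx. (x x), {loop↦5}), loop↦5}; C=[x :: AP]; D=[(∅, {x↦clo(λx. (x x), {loop↦5}), loop↦5}, ∅) :: (∅, {loop↦5}, ∅) :: (∅, ∅, ∅)]⟩
[15] ⟨S=[clo(λx. (x x), {loop↦5}) :: clo(λx. (x x), {loop↦5})]; E={x↦clo(λx. (x x), {loop↦5}), loop↦5}; C=[AP]; D=[(∅, {x↦clo(λx. (x x), {loop↦5}), loop↦5}, ∅) :: (∅, {loop↦5}, ∅) :: (∅, ∅, ∅)]⟩
[16] ⟨S=∅; E={x↦clo(λx. (x x), {loop↦5}), loop↦5}; C=[(x x)]; D=[(∅, {x↦clo(λx. (x x), {loop↦5}), loop↦5}, ∅) :: (∅, {x↦clo(λx. (x x), {loop↦5}), loop↦5}, ∅) :: (∅, {loop↦5}, ∅) :: (∅, ∅, ∅)]⟩
→ 16 transitions taken and the configuration is still not final: no result within 16 steps

Answer: DIVERGES (no final state within 16 steps)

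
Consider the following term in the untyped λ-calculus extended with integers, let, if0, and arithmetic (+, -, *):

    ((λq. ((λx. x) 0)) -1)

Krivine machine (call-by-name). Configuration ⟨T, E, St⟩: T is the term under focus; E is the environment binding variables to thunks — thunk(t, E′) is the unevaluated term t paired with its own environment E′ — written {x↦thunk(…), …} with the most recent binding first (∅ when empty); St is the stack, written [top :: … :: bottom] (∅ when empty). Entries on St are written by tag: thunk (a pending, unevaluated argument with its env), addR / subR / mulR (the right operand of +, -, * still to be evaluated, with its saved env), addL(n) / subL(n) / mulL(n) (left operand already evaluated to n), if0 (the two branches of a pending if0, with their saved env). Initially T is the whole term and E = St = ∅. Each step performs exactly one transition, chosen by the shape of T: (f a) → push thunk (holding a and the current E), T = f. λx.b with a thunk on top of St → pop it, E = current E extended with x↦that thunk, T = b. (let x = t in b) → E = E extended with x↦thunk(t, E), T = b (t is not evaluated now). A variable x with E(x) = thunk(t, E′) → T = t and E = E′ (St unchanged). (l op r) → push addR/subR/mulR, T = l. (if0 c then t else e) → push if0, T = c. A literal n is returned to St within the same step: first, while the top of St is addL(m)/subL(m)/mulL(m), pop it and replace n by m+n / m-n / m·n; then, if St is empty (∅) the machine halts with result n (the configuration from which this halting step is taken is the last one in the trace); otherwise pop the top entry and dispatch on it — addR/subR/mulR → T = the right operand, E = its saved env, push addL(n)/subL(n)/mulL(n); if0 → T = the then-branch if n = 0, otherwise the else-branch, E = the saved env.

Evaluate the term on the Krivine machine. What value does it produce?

t=0: <T=((λq. ((λx. x) 0)) -1), E=∅, St=∅>
t=1: <T=(λq. ((λx. x) 0)), E=∅, St=[thunk]>
t=2: <T=((λx. x) 0), E={q↦thunk(-1, ∅)}, St=∅>
t=3: <T=(λx. x), E={q↦thunk(-1, ∅)}, St=[thunk]>
t=4: <T=x, E={x↦thunk(0, {q↦thunk(-1, ∅)}), q↦thunk(-1, ∅)}, St=∅>
t=5: <T=0, E={q↦thunk(-1, ∅)}, St=∅>
→ final value 0

Answer: 0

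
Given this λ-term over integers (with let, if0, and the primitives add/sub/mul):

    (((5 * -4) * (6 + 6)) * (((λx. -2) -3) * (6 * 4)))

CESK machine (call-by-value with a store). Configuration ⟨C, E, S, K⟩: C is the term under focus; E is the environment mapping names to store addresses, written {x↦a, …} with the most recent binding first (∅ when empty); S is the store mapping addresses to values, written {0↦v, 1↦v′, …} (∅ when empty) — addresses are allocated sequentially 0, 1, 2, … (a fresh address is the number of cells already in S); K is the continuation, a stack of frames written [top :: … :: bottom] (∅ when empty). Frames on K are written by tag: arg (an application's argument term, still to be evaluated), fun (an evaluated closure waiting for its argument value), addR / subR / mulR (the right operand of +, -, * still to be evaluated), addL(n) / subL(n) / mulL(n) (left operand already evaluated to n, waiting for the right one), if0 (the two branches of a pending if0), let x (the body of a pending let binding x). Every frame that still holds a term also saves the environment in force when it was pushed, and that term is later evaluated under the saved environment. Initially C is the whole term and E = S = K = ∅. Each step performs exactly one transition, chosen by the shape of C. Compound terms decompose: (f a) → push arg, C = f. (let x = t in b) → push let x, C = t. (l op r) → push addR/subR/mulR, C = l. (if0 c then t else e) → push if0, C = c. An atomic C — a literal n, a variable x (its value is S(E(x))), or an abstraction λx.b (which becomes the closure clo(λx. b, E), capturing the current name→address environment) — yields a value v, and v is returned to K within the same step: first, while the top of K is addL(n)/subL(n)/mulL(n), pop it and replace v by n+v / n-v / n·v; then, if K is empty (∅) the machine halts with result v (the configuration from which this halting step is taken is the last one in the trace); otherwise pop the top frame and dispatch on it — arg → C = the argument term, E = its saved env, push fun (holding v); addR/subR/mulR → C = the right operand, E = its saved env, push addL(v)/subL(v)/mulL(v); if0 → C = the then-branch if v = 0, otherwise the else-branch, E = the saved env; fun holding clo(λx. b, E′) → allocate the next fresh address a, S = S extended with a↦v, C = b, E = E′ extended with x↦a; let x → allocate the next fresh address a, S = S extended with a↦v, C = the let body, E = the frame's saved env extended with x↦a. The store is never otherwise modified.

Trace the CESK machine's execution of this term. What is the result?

Answer: 11520

Execution trace:
step 0: <C=(((5 * -4) * (6 + 6)) * (((λx. -2) -3) * (6 * 4))), E=∅, S=∅, K=∅>
step 1: <C=((5 * -4) * (6 + 6)), E=∅, S=∅, K=[mulR]>
step 2: <C=(5 * -4), E=∅, S=∅, K=[mulR :: mulR]>
step 3: <C=5, E=∅, S=∅, K=[mulR :: mulR :: mulR]>
step 4: <C=-4, E=∅, S=∅, K=[mulL(5) :: mulR :: mulR]>
step 5: <C=(6 + 6), E=∅, S=∅, K=[mulL(-20) :: mulR]>
step 6: <C=6, E=∅, S=∅, K=[addR :: mulL(-20) :: mulR]>
step 7: <C=6, E=∅, S=∅, K=[addL(6) :: mulL(-20) :: mulR]>
step 8: <C=(((λx. -2) -3) * (6 * 4)), E=∅, S=∅, K=[mulL(-240)]>
step 9: <C=((λx. -2) -3), E=∅, S=∅, K=[mulR :: mulL(-240)]>
step 10: <C=(λx. -2), E=∅, S=∅, K=[arg :: mulR :: mulL(-240)]>
step 11: <C=-3, E=∅, S=∅, K=[fun :: mulR :: mulL(-240)]>
step 12: <C=-2, E={x↦0}, S={0↦-3}, K=[mulR :: mulL(-240)]>
step 13: <C=(6 * 4), E=∅, S={0↦-3}, K=[mulL(-2) :: mulL(-240)]>
step 14: <C=6, E=∅, S={0↦-3}, K=[mulR :: mulL(-2) :: mulL(-240)]>
step 15: <C=4, E=∅, S={0↦-3}, K=[mulL(6) :: mulL(-2) :: mulL(-240)]>
→ final value 11520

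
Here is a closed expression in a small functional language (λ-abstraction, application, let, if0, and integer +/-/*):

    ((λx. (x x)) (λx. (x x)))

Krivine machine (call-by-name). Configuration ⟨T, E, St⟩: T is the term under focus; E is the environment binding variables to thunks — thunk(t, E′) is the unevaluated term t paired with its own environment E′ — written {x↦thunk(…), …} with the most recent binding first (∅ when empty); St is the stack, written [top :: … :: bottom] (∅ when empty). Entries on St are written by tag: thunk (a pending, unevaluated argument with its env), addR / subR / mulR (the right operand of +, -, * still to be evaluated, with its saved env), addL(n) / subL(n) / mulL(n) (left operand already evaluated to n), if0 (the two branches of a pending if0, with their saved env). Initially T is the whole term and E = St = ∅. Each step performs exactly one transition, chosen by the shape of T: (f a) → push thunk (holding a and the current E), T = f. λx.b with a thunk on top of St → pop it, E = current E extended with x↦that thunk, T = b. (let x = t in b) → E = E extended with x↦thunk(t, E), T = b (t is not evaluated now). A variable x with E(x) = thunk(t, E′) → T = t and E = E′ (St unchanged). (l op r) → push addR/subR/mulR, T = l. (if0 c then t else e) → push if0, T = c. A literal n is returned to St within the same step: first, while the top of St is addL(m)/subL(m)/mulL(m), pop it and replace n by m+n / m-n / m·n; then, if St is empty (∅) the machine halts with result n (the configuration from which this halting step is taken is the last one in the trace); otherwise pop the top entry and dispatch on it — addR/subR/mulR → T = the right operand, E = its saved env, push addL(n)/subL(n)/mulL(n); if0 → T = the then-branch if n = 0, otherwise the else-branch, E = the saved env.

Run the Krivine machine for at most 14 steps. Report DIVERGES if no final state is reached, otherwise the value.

Answer: DIVERGES (no final state within 14 steps)

Derivation:
t=0: <T=((λx. (x x)) (λx. (x x))), E=∅, St=∅>
t=1: <T=(λx. (x x)), E=∅, St=[thunk]>
t=2: <T=(x x), E={x↦thunk((λx. (x x)), ∅)}, St=∅>
t=3: <T=x, E={x↦thunk((λx. (x x)), ∅)}, St=[thunk]>
t=4: <T=(λx. (x x)), E=∅, St=[thunk]>
t=5: <T=(x x), E={x↦thunk(x, {x↦thunk((λx. (x x)), ∅)})}, St=∅>
t=6: <T=x, E={x↦thunk(x, {x↦thunk((λx. (x x)), ∅)})}, St=[thunk]>
t=7: <T=x, E={x↦thunk((λx. (x x)), ∅)}, St=[thunk]>
t=8: <T=(λx. (x x)), E=∅, St=[thunk]>
t=9: <T=(x x), E={x↦thunk(x, {x↦thunk(x, {x↦thunk((λx. (x x)), ∅)})})}, St=∅>
t=10: <T=x, E={x↦thunk(x, {x↦thunk(x, {x↦thunk((λx. (x x)), ∅)})})}, St=[thunk]>
t=11: <T=x, E={x↦thunk(x, {x↦thunk((λx. (x x)), ∅)})}, St=[thunk]>
t=12: <T=x, E={x↦thunk((λx. (x x)), ∅)}, St=[thunk]>
t=13: <T=(λx. (x x)), E=∅, St=[thunk]>
t=14: <T=(x x), E={x↦thunk(x, {x↦thunk(x, {x↦thunk(x, {x↦thunk((λx. (x x)), ∅)})})})}, St=∅>
→ 14 transitions taken and the configuration is still not final: no result within 14 steps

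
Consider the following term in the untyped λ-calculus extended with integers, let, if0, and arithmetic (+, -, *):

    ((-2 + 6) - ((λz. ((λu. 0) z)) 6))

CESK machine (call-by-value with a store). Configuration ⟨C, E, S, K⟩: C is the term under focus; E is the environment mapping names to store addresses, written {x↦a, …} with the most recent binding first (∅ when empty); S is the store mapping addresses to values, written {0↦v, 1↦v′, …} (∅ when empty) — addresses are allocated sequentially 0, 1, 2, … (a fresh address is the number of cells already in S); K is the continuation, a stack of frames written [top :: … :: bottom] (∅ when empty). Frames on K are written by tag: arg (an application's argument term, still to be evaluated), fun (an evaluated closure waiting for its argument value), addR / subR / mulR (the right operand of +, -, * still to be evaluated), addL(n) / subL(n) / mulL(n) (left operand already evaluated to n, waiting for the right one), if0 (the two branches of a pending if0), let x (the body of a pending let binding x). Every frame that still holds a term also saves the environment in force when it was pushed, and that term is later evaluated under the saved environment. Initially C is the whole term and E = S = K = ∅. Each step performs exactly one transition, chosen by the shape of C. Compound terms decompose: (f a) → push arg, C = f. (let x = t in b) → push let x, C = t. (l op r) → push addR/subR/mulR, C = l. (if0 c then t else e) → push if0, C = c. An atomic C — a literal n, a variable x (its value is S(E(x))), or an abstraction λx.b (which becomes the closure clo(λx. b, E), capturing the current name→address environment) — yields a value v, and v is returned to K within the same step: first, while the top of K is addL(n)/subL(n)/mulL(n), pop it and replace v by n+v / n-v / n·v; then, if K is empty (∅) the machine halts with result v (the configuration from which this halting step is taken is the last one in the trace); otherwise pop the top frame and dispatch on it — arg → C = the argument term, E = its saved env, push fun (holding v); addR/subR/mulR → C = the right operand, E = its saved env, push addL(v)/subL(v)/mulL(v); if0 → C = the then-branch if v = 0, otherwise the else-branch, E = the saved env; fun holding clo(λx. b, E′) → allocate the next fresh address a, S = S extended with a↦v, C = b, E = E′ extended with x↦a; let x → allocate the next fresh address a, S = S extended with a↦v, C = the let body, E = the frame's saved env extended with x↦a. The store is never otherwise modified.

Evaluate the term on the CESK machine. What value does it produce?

0. ⟨C=((-2 + 6) - ((λz. ((λu. 0) z)) 6)); E=∅; S=∅; K=∅⟩
1. ⟨C=(-2 + 6); E=∅; S=∅; K=[subR]⟩
2. ⟨C=-2; E=∅; S=∅; K=[addR :: subR]⟩
3. ⟨C=6; E=∅; S=∅; K=[addL(-2) :: subR]⟩
4. ⟨C=((λz. ((λu. 0) z)) 6); E=∅; S=∅; K=[subL(4)]⟩
5. ⟨C=(λz. ((λu. 0) z)); E=∅; S=∅; K=[arg :: subL(4)]⟩
6. ⟨C=6; E=∅; S=∅; K=[fun :: subL(4)]⟩
7. ⟨C=((λu. 0) z); E={z↦0}; S={0↦6}; K=[subL(4)]⟩
8. ⟨C=(λu. 0); E={z↦0}; S={0↦6}; K=[arg :: subL(4)]⟩
9. ⟨C=z; E={z↦0}; S={0↦6}; K=[fun :: subL(4)]⟩
10. ⟨C=0; E={u↦1, z↦0}; S={0↦6, 1↦6}; K=[subL(4)]⟩
→ final value 4

Answer: 4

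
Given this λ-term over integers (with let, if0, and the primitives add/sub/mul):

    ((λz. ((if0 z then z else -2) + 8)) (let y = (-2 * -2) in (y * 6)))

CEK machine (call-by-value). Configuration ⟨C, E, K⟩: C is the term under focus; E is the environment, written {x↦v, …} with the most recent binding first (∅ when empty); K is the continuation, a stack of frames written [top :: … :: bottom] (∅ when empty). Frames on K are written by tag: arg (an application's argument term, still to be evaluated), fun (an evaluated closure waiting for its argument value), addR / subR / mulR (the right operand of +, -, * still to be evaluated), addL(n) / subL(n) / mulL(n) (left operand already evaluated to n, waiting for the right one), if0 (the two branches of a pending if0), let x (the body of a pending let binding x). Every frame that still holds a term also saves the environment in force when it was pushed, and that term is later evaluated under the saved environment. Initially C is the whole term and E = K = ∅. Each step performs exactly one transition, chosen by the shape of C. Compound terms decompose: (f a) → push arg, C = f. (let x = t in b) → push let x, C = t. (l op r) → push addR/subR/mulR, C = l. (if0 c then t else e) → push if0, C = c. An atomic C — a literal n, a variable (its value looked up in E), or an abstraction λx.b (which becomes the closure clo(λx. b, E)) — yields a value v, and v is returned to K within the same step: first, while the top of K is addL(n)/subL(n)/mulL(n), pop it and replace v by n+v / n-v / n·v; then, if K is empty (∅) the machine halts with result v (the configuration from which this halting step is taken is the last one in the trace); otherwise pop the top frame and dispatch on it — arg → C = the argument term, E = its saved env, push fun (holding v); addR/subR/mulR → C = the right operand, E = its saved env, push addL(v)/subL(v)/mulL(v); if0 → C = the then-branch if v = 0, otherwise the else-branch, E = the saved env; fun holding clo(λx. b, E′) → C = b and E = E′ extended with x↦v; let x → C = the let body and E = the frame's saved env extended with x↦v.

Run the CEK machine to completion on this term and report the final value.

Answer: 6

Execution trace:
0. ⟨C=((λz. ((if0 z then z else -2) + 8)) (let y = (-2 * -2) in (y * 6))); E=∅; K=∅⟩
1. ⟨C=(λz. ((if0 z then z else -2) + 8)); E=∅; K=[arg]⟩
2. ⟨C=(let y = (-2 * -2) in (y * 6)); E=∅; K=[fun]⟩
3. ⟨C=(-2 * -2); E=∅; K=[let y :: fun]⟩
4. ⟨C=-2; E=∅; K=[mulR :: let y :: fun]⟩
5. ⟨C=-2; E=∅; K=[mulL(-2) :: let y :: fun]⟩
6. ⟨C=(y * 6); E={y↦4}; K=[fun]⟩
7. ⟨C=y; E={y↦4}; K=[mulR :: fun]⟩
8. ⟨C=6; E={y↦4}; K=[mulL(4) :: fun]⟩
9. ⟨C=((if0 z then z else -2) + 8); E={z↦24}; K=∅⟩
10. ⟨C=(if0 z then z else -2); E={z↦24}; K=[addR]⟩
11. ⟨C=z; E={z↦24}; K=[if0 :: addR]⟩
12. ⟨C=-2; E={z↦24}; K=[addR]⟩
13. ⟨C=8; E={z↦24}; K=[addL(-2)]⟩
→ final value 6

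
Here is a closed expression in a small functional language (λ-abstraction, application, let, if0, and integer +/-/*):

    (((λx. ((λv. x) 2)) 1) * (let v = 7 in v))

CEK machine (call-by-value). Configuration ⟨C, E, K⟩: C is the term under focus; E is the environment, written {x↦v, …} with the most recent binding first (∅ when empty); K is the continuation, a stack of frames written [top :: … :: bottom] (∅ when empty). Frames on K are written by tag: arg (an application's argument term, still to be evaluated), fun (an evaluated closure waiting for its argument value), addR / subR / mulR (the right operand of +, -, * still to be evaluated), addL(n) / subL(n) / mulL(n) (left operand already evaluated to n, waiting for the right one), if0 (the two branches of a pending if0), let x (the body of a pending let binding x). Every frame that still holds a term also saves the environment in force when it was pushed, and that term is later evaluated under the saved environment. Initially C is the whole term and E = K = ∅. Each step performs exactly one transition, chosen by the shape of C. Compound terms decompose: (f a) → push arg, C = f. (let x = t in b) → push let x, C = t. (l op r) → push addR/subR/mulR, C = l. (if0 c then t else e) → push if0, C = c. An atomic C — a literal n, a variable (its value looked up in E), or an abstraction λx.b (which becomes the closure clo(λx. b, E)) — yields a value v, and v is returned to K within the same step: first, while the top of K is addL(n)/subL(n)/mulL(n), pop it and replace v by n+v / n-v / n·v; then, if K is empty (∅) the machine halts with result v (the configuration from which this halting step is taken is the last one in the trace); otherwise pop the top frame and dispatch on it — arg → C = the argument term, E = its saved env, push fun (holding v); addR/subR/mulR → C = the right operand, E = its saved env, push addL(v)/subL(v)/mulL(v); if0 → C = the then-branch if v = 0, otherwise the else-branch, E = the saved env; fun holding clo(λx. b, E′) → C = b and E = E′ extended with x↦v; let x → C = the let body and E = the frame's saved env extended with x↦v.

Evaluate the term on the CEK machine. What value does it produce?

Answer: 7

Derivation:
step 0: [C=(((λx. ((λv. x) 2)) 1) * (let v = 7 in v)) | E=∅ | K=∅]
step 1: [C=((λx. ((λv. x) 2)) 1) | E=∅ | K=[mulR]]
step 2: [C=(λx. ((λv. x) 2)) | E=∅ | K=[arg :: mulR]]
step 3: [C=1 | E=∅ | K=[fun :: mulR]]
step 4: [C=((λv. x) 2) | E={x↦1} | K=[mulR]]
step 5: [C=(λv. x) | E={x↦1} | K=[arg :: mulR]]
step 6: [C=2 | E={x↦1} | K=[fun :: mulR]]
step 7: [C=x | E={v↦2, x↦1} | K=[mulR]]
step 8: [C=(let v = 7 in v) | E=∅ | K=[mulL(1)]]
step 9: [C=7 | E=∅ | K=[let v :: mulL(1)]]
step 10: [C=v | E={v↦7} | K=[mulL(1)]]
→ final value 7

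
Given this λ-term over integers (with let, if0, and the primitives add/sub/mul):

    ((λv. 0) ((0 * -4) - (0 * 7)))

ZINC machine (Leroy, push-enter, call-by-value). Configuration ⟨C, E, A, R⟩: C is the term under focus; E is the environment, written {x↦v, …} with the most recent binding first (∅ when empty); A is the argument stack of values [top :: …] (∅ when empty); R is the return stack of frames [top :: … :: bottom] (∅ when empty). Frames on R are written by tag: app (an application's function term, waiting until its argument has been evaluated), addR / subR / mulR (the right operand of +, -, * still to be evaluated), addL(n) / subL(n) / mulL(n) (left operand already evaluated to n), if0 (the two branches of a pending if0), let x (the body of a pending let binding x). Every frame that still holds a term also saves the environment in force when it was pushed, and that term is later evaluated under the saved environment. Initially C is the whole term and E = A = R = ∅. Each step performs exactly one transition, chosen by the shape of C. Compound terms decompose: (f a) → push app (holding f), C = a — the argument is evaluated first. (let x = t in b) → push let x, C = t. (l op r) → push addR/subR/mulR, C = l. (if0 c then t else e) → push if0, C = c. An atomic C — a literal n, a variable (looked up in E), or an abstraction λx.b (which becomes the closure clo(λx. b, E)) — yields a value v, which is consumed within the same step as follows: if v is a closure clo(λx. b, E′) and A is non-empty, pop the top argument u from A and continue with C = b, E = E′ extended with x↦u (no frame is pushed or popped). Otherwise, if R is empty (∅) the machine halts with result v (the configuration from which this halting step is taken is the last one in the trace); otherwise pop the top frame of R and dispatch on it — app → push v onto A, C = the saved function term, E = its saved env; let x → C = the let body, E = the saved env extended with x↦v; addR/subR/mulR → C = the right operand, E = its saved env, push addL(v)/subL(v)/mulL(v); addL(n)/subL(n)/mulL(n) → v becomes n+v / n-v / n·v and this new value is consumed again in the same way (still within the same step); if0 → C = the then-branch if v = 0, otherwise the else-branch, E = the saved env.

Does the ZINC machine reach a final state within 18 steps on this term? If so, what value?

t=0: [C=((λv. 0) ((0 * -4) - (0 * 7))) | E=∅ | A=∅ | R=∅]
t=1: [C=((0 * -4) - (0 * 7)) | E=∅ | A=∅ | R=[app]]
t=2: [C=(0 * -4) | E=∅ | A=∅ | R=[subR :: app]]
t=3: [C=0 | E=∅ | A=∅ | R=[mulR :: subR :: app]]
t=4: [C=-4 | E=∅ | A=∅ | R=[mulL(0) :: subR :: app]]
t=5: [C=(0 * 7) | E=∅ | A=∅ | R=[subL(0) :: app]]
t=6: [C=0 | E=∅ | A=∅ | R=[mulR :: subL(0) :: app]]
t=7: [C=7 | E=∅ | A=∅ | R=[mulL(0) :: subL(0) :: app]]
t=8: [C=(λv. 0) | E=∅ | A=[0] | R=∅]
t=9: [C=0 | E={v↦0} | A=∅ | R=∅]
→ final value 0

Answer: 0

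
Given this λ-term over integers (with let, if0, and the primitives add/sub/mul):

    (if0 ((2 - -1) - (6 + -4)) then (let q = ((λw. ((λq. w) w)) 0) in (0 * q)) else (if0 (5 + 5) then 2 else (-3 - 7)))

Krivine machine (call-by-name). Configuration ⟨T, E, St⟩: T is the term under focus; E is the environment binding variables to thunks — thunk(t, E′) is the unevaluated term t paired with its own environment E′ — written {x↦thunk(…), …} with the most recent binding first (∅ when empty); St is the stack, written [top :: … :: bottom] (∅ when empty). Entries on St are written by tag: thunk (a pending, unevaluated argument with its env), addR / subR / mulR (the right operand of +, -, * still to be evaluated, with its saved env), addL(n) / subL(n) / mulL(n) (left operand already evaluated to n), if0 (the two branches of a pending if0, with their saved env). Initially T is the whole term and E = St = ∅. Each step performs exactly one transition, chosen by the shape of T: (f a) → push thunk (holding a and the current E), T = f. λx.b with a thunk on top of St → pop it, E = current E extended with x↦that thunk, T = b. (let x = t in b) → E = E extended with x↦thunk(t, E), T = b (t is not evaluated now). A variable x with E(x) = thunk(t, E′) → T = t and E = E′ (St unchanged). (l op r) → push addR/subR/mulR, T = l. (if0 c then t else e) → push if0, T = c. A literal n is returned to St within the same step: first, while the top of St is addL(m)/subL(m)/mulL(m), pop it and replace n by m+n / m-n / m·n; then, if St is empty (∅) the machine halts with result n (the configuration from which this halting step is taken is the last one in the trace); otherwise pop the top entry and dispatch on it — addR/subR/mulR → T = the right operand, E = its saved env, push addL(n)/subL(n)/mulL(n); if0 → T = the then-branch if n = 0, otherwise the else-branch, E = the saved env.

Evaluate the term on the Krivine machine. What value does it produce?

Answer: -10

Execution trace:
t=0: <T=(if0 ((2 - -1) - (6 + -4)) then (let q = ((λw. ((λq. w) w)) 0) in (0 * q)) else (if0 (5 + 5) then 2 else (-3 - 7))), E=∅, St=∅>
t=1: <T=((2 - -1) - (6 + -4)), E=∅, St=[if0]>
t=2: <T=(2 - -1), E=∅, St=[subR :: if0]>
t=3: <T=2, E=∅, St=[subR :: subR :: if0]>
t=4: <T=-1, E=∅, St=[subL(2) :: subR :: if0]>
t=5: <T=(6 + -4), E=∅, St=[subL(3) :: if0]>
t=6: <T=6, E=∅, St=[addR :: subL(3) :: if0]>
t=7: <T=-4, E=∅, St=[addL(6) :: subL(3) :: if0]>
t=8: <T=(if0 (5 + 5) then 2 else (-3 - 7)), E=∅, St=∅>
t=9: <T=(5 + 5), E=∅, St=[if0]>
t=10: <T=5, E=∅, St=[addR :: if0]>
t=11: <T=5, E=∅, St=[addL(5) :: if0]>
t=12: <T=(-3 - 7), E=∅, St=∅>
t=13: <T=-3, E=∅, St=[subR]>
t=14: <T=7, E=∅, St=[subL(-3)]>
→ final value -10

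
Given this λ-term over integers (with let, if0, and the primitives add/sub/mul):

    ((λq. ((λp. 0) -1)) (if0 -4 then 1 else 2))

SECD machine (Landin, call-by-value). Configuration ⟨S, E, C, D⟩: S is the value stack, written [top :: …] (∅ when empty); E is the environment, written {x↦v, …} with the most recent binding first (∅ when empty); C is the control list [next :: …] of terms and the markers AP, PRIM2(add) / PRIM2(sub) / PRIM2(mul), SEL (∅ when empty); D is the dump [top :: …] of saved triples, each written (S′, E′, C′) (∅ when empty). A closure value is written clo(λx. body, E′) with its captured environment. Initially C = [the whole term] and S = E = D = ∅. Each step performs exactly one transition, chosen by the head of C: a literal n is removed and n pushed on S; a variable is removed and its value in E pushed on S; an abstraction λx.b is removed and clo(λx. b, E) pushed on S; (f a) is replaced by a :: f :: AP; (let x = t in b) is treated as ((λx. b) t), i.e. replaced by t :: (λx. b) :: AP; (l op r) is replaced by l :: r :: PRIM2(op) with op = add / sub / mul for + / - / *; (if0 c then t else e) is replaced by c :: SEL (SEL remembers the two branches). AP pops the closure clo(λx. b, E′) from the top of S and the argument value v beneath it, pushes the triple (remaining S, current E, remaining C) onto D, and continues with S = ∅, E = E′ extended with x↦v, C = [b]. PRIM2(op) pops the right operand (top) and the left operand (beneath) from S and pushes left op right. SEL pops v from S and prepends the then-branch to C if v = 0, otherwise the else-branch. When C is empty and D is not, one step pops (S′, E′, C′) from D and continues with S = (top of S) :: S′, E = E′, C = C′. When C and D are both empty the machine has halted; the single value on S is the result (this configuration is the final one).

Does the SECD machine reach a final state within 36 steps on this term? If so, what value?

step 0: [S=∅ | E=∅ | C=[((λq. ((λp. 0) -1)) (if0 -4 then 1 else 2))] | D=∅]
step 1: [S=∅ | E=∅ | C=[(if0 -4 then 1 else 2) :: (λq. ((λp. 0) -1)) :: AP] | D=∅]
step 2: [S=∅ | E=∅ | C=[-4 :: SEL :: (λq. ((λp. 0) -1)) :: AP] | D=∅]
step 3: [S=[-4] | E=∅ | C=[SEL :: (λq. ((λp. 0) -1)) :: AP] | D=∅]
step 4: [S=∅ | E=∅ | C=[2 :: (λq. ((λp. 0) -1)) :: AP] | D=∅]
step 5: [S=[2] | E=∅ | C=[(λq. ((λp. 0) -1)) :: AP] | D=∅]
step 6: [S=[clo(λq. ((λp. 0) -1), ∅) :: 2] | E=∅ | C=[AP] | D=∅]
step 7: [S=∅ | E={q↦2} | C=[((λp. 0) -1)] | D=[(∅, ∅, ∅)]]
step 8: [S=∅ | E={q↦2} | C=[-1 :: (λp. 0) :: AP] | D=[(∅, ∅, ∅)]]
step 9: [S=[-1] | E={q↦2} | C=[(λp. 0) :: AP] | D=[(∅, ∅, ∅)]]
step 10: [S=[clo(λp. 0, {q↦2}) :: -1] | E={q↦2} | C=[AP] | D=[(∅, ∅, ∅)]]
step 11: [S=∅ | E={p↦-1, q↦2} | C=[0] | D=[(∅, {q↦2}, ∅) :: (∅, ∅, ∅)]]
step 12: [S=[0] | E={p↦-1, q↦2} | C=∅ | D=[(∅, {q↦2}, ∅) :: (∅, ∅, ∅)]]
step 13: [S=[0] | E={q↦2} | C=∅ | D=[(∅, ∅, ∅)]]
step 14: [S=[0] | E=∅ | C=∅ | D=∅]
→ final value 0

Answer: 0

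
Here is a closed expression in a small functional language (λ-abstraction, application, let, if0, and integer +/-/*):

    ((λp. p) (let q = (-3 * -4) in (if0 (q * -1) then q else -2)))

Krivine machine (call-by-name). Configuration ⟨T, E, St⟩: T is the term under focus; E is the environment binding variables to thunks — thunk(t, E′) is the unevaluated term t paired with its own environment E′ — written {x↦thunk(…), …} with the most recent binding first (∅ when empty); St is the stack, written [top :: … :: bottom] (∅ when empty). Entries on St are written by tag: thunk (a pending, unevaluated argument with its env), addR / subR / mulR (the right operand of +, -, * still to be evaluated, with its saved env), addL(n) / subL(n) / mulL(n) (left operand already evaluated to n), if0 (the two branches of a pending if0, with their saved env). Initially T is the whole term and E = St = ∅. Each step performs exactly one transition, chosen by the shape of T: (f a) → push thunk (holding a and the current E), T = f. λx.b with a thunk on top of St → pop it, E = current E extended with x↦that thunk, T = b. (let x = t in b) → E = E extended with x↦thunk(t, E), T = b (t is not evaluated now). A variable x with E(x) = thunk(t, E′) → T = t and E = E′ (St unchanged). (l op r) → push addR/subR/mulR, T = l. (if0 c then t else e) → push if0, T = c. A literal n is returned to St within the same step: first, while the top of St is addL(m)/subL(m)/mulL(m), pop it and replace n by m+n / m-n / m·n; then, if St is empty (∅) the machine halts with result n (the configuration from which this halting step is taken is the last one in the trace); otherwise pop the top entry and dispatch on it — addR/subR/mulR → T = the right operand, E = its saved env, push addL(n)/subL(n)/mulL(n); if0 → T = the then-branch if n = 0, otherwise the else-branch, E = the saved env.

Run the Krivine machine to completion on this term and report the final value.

Answer: -2

Machine steps:
step 0: <T=((λp. p) (let q = (-3 * -4) in (if0 (q * -1) then q else -2))), E=∅, St=∅>
step 1: <T=(λp. p), E=∅, St=[thunk]>
step 2: <T=p, E={p↦thunk((let q = (-3 * -4) in (if0 (q * -1) then q else -2)), ∅)}, St=∅>
step 3: <T=(let q = (-3 * -4) in (if0 (q * -1) then q else -2)), E=∅, St=∅>
step 4: <T=(if0 (q * -1) then q else -2), E={q↦thunk((-3 * -4), ∅)}, St=∅>
step 5: <T=(q * -1), E={q↦thunk((-3 * -4), ∅)}, St=[if0]>
step 6: <T=q, E={q↦thunk((-3 * -4), ∅)}, St=[mulR :: if0]>
step 7: <T=(-3 * -4), E=∅, St=[mulR :: if0]>
step 8: <T=-3, E=∅, St=[mulR :: mulR :: if0]>
step 9: <T=-4, E=∅, St=[mulL(-3) :: mulR :: if0]>
step 10: <T=-1, E={q↦thunk((-3 * -4), ∅)}, St=[mulL(12) :: if0]>
step 11: <T=-2, E={q↦thunk((-3 * -4), ∅)}, St=∅>
→ final value -2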